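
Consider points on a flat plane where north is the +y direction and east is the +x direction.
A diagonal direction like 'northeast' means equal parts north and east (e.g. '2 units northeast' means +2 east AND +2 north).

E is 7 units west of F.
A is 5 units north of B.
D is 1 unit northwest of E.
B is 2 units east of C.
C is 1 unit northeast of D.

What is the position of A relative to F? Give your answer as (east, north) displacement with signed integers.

Place F at the origin (east=0, north=0).
  E is 7 units west of F: delta (east=-7, north=+0); E at (east=-7, north=0).
  D is 1 unit northwest of E: delta (east=-1, north=+1); D at (east=-8, north=1).
  C is 1 unit northeast of D: delta (east=+1, north=+1); C at (east=-7, north=2).
  B is 2 units east of C: delta (east=+2, north=+0); B at (east=-5, north=2).
  A is 5 units north of B: delta (east=+0, north=+5); A at (east=-5, north=7).
Therefore A relative to F: (east=-5, north=7).

Answer: A is at (east=-5, north=7) relative to F.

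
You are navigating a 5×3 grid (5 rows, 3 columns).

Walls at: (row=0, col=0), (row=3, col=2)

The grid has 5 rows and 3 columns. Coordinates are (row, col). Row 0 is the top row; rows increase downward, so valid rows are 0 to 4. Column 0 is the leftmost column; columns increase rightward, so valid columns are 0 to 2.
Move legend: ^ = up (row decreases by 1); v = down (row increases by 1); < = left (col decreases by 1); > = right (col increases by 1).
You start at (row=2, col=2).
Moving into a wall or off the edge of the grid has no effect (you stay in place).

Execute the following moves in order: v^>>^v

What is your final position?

Answer: Final position: (row=1, col=2)

Derivation:
Start: (row=2, col=2)
  v (down): blocked, stay at (row=2, col=2)
  ^ (up): (row=2, col=2) -> (row=1, col=2)
  > (right): blocked, stay at (row=1, col=2)
  > (right): blocked, stay at (row=1, col=2)
  ^ (up): (row=1, col=2) -> (row=0, col=2)
  v (down): (row=0, col=2) -> (row=1, col=2)
Final: (row=1, col=2)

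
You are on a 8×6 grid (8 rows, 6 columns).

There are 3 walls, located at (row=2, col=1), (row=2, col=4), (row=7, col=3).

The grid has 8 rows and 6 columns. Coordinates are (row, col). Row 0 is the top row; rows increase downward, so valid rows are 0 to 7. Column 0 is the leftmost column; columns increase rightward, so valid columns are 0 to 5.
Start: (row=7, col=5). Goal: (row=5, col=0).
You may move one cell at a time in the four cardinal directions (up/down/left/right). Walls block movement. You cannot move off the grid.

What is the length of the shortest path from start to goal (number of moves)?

BFS from (row=7, col=5) until reaching (row=5, col=0):
  Distance 0: (row=7, col=5)
  Distance 1: (row=6, col=5), (row=7, col=4)
  Distance 2: (row=5, col=5), (row=6, col=4)
  Distance 3: (row=4, col=5), (row=5, col=4), (row=6, col=3)
  Distance 4: (row=3, col=5), (row=4, col=4), (row=5, col=3), (row=6, col=2)
  Distance 5: (row=2, col=5), (row=3, col=4), (row=4, col=3), (row=5, col=2), (row=6, col=1), (row=7, col=2)
  Distance 6: (row=1, col=5), (row=3, col=3), (row=4, col=2), (row=5, col=1), (row=6, col=0), (row=7, col=1)
  Distance 7: (row=0, col=5), (row=1, col=4), (row=2, col=3), (row=3, col=2), (row=4, col=1), (row=5, col=0), (row=7, col=0)  <- goal reached here
One shortest path (7 moves): (row=7, col=5) -> (row=7, col=4) -> (row=6, col=4) -> (row=6, col=3) -> (row=6, col=2) -> (row=6, col=1) -> (row=6, col=0) -> (row=5, col=0)

Answer: Shortest path length: 7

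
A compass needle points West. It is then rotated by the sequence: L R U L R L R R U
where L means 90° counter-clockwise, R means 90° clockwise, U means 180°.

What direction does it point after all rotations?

Answer: Final heading: North

Derivation:
Start: West
  L (left (90° counter-clockwise)) -> South
  R (right (90° clockwise)) -> West
  U (U-turn (180°)) -> East
  L (left (90° counter-clockwise)) -> North
  R (right (90° clockwise)) -> East
  L (left (90° counter-clockwise)) -> North
  R (right (90° clockwise)) -> East
  R (right (90° clockwise)) -> South
  U (U-turn (180°)) -> North
Final: North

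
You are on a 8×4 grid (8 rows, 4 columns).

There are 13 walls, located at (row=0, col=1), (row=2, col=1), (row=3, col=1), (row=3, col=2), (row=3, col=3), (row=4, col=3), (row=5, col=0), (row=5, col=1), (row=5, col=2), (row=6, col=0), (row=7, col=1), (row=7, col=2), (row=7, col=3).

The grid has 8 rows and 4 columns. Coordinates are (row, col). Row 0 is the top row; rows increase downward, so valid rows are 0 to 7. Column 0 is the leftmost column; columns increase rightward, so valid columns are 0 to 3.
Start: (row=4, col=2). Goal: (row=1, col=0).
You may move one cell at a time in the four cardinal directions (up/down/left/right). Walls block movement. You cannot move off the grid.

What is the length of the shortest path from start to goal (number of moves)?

Answer: Shortest path length: 5

Derivation:
BFS from (row=4, col=2) until reaching (row=1, col=0):
  Distance 0: (row=4, col=2)
  Distance 1: (row=4, col=1)
  Distance 2: (row=4, col=0)
  Distance 3: (row=3, col=0)
  Distance 4: (row=2, col=0)
  Distance 5: (row=1, col=0)  <- goal reached here
One shortest path (5 moves): (row=4, col=2) -> (row=4, col=1) -> (row=4, col=0) -> (row=3, col=0) -> (row=2, col=0) -> (row=1, col=0)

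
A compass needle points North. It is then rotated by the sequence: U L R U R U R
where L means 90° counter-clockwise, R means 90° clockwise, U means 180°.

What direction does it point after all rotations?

Start: North
  U (U-turn (180°)) -> South
  L (left (90° counter-clockwise)) -> East
  R (right (90° clockwise)) -> South
  U (U-turn (180°)) -> North
  R (right (90° clockwise)) -> East
  U (U-turn (180°)) -> West
  R (right (90° clockwise)) -> North
Final: North

Answer: Final heading: North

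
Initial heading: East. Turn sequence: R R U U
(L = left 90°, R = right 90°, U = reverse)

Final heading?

Answer: Final heading: West

Derivation:
Start: East
  R (right (90° clockwise)) -> South
  R (right (90° clockwise)) -> West
  U (U-turn (180°)) -> East
  U (U-turn (180°)) -> West
Final: West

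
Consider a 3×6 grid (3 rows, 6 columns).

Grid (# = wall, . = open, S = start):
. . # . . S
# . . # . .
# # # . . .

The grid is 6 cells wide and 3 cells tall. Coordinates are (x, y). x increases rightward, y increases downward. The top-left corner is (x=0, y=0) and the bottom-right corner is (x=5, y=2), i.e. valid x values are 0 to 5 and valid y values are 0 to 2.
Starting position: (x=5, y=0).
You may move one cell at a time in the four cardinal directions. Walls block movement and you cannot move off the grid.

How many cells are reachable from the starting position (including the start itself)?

BFS flood-fill from (x=5, y=0):
  Distance 0: (x=5, y=0)
  Distance 1: (x=4, y=0), (x=5, y=1)
  Distance 2: (x=3, y=0), (x=4, y=1), (x=5, y=2)
  Distance 3: (x=4, y=2)
  Distance 4: (x=3, y=2)
Total reachable: 8 (grid has 12 open cells total)

Answer: Reachable cells: 8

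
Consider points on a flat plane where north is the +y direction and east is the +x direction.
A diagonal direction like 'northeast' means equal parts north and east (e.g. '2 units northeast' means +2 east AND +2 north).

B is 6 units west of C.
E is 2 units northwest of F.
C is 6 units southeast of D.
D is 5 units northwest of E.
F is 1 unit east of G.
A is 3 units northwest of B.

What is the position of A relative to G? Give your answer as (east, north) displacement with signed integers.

Answer: A is at (east=-9, north=4) relative to G.

Derivation:
Place G at the origin (east=0, north=0).
  F is 1 unit east of G: delta (east=+1, north=+0); F at (east=1, north=0).
  E is 2 units northwest of F: delta (east=-2, north=+2); E at (east=-1, north=2).
  D is 5 units northwest of E: delta (east=-5, north=+5); D at (east=-6, north=7).
  C is 6 units southeast of D: delta (east=+6, north=-6); C at (east=0, north=1).
  B is 6 units west of C: delta (east=-6, north=+0); B at (east=-6, north=1).
  A is 3 units northwest of B: delta (east=-3, north=+3); A at (east=-9, north=4).
Therefore A relative to G: (east=-9, north=4).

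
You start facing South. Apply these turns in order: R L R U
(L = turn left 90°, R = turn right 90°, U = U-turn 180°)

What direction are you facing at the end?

Start: South
  R (right (90° clockwise)) -> West
  L (left (90° counter-clockwise)) -> South
  R (right (90° clockwise)) -> West
  U (U-turn (180°)) -> East
Final: East

Answer: Final heading: East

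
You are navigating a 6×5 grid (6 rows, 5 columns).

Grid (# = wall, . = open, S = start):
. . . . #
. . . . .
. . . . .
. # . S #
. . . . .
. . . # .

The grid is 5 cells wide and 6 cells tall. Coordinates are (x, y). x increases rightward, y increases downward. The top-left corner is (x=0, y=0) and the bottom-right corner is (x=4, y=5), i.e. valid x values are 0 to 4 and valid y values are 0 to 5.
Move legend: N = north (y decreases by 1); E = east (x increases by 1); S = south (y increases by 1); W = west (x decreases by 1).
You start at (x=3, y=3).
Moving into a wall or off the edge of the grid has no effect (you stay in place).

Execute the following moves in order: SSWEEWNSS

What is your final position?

Start: (x=3, y=3)
  S (south): (x=3, y=3) -> (x=3, y=4)
  S (south): blocked, stay at (x=3, y=4)
  W (west): (x=3, y=4) -> (x=2, y=4)
  E (east): (x=2, y=4) -> (x=3, y=4)
  E (east): (x=3, y=4) -> (x=4, y=4)
  W (west): (x=4, y=4) -> (x=3, y=4)
  N (north): (x=3, y=4) -> (x=3, y=3)
  S (south): (x=3, y=3) -> (x=3, y=4)
  S (south): blocked, stay at (x=3, y=4)
Final: (x=3, y=4)

Answer: Final position: (x=3, y=4)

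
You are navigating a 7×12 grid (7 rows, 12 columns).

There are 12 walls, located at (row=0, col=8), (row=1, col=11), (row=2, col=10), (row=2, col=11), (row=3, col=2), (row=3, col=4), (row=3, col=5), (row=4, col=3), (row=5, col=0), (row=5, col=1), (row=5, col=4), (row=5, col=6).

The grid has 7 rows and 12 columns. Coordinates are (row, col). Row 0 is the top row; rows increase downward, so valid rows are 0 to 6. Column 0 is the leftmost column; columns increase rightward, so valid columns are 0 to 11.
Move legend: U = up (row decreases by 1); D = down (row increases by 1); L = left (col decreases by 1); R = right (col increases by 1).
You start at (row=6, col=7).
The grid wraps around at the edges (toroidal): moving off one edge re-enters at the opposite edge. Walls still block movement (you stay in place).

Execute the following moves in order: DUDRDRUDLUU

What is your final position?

Answer: Final position: (row=0, col=7)

Derivation:
Start: (row=6, col=7)
  D (down): (row=6, col=7) -> (row=0, col=7)
  U (up): (row=0, col=7) -> (row=6, col=7)
  D (down): (row=6, col=7) -> (row=0, col=7)
  R (right): blocked, stay at (row=0, col=7)
  D (down): (row=0, col=7) -> (row=1, col=7)
  R (right): (row=1, col=7) -> (row=1, col=8)
  U (up): blocked, stay at (row=1, col=8)
  D (down): (row=1, col=8) -> (row=2, col=8)
  L (left): (row=2, col=8) -> (row=2, col=7)
  U (up): (row=2, col=7) -> (row=1, col=7)
  U (up): (row=1, col=7) -> (row=0, col=7)
Final: (row=0, col=7)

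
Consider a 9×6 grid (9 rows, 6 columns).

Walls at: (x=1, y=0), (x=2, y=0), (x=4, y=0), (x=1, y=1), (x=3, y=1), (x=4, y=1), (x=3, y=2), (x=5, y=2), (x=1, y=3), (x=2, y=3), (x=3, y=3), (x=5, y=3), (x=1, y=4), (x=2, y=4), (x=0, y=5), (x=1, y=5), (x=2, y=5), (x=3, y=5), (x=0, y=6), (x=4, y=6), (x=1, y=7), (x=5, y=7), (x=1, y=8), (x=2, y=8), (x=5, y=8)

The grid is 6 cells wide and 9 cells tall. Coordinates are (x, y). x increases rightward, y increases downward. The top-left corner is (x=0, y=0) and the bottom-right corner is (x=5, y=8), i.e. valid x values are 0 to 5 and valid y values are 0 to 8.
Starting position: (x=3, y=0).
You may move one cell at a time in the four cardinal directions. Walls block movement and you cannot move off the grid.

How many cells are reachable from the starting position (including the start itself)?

Answer: Reachable cells: 1

Derivation:
BFS flood-fill from (x=3, y=0):
  Distance 0: (x=3, y=0)
Total reachable: 1 (grid has 29 open cells total)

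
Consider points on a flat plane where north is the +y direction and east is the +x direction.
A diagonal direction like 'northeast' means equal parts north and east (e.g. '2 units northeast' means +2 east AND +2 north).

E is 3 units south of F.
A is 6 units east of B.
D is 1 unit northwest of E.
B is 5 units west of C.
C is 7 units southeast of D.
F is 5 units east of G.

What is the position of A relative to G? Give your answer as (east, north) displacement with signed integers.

Place G at the origin (east=0, north=0).
  F is 5 units east of G: delta (east=+5, north=+0); F at (east=5, north=0).
  E is 3 units south of F: delta (east=+0, north=-3); E at (east=5, north=-3).
  D is 1 unit northwest of E: delta (east=-1, north=+1); D at (east=4, north=-2).
  C is 7 units southeast of D: delta (east=+7, north=-7); C at (east=11, north=-9).
  B is 5 units west of C: delta (east=-5, north=+0); B at (east=6, north=-9).
  A is 6 units east of B: delta (east=+6, north=+0); A at (east=12, north=-9).
Therefore A relative to G: (east=12, north=-9).

Answer: A is at (east=12, north=-9) relative to G.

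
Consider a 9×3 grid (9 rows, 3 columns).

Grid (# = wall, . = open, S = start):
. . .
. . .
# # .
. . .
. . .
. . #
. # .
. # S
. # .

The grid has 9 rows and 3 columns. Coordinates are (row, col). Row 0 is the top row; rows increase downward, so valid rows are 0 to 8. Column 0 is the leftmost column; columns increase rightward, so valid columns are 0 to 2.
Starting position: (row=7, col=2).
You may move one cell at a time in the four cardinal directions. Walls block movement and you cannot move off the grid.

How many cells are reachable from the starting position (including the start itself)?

Answer: Reachable cells: 3

Derivation:
BFS flood-fill from (row=7, col=2):
  Distance 0: (row=7, col=2)
  Distance 1: (row=6, col=2), (row=8, col=2)
Total reachable: 3 (grid has 21 open cells total)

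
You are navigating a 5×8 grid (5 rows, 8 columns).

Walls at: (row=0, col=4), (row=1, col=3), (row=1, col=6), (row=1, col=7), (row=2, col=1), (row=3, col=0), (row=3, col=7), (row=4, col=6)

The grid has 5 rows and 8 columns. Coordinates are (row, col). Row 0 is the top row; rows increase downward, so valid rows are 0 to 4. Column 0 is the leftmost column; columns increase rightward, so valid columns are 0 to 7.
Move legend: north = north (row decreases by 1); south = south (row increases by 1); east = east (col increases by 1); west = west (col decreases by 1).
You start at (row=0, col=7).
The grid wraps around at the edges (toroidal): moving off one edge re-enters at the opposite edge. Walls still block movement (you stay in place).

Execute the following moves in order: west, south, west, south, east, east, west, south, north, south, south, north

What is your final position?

Answer: Final position: (row=2, col=4)

Derivation:
Start: (row=0, col=7)
  west (west): (row=0, col=7) -> (row=0, col=6)
  south (south): blocked, stay at (row=0, col=6)
  west (west): (row=0, col=6) -> (row=0, col=5)
  south (south): (row=0, col=5) -> (row=1, col=5)
  east (east): blocked, stay at (row=1, col=5)
  east (east): blocked, stay at (row=1, col=5)
  west (west): (row=1, col=5) -> (row=1, col=4)
  south (south): (row=1, col=4) -> (row=2, col=4)
  north (north): (row=2, col=4) -> (row=1, col=4)
  south (south): (row=1, col=4) -> (row=2, col=4)
  south (south): (row=2, col=4) -> (row=3, col=4)
  north (north): (row=3, col=4) -> (row=2, col=4)
Final: (row=2, col=4)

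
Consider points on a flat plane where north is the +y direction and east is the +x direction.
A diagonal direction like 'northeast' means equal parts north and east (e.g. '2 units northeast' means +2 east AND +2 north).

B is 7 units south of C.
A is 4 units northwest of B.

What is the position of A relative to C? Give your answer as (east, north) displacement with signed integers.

Place C at the origin (east=0, north=0).
  B is 7 units south of C: delta (east=+0, north=-7); B at (east=0, north=-7).
  A is 4 units northwest of B: delta (east=-4, north=+4); A at (east=-4, north=-3).
Therefore A relative to C: (east=-4, north=-3).

Answer: A is at (east=-4, north=-3) relative to C.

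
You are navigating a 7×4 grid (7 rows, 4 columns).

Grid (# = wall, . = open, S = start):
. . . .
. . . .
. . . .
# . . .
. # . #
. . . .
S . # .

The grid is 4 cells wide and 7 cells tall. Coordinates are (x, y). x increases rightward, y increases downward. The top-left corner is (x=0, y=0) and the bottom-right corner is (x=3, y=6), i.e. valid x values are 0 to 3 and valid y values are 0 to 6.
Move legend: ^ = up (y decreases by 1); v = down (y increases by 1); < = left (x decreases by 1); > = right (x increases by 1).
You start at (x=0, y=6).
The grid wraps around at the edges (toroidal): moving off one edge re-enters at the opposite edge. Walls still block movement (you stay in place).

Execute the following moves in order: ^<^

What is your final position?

Start: (x=0, y=6)
  ^ (up): (x=0, y=6) -> (x=0, y=5)
  < (left): (x=0, y=5) -> (x=3, y=5)
  ^ (up): blocked, stay at (x=3, y=5)
Final: (x=3, y=5)

Answer: Final position: (x=3, y=5)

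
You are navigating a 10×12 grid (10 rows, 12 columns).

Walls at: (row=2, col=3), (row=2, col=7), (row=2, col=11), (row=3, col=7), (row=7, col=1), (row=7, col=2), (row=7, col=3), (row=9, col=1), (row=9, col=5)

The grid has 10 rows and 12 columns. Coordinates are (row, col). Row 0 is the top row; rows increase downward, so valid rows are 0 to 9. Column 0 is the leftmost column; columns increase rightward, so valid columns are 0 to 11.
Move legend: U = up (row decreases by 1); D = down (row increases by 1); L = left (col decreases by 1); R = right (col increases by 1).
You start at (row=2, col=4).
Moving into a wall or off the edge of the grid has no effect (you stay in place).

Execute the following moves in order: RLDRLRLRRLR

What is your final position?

Start: (row=2, col=4)
  R (right): (row=2, col=4) -> (row=2, col=5)
  L (left): (row=2, col=5) -> (row=2, col=4)
  D (down): (row=2, col=4) -> (row=3, col=4)
  R (right): (row=3, col=4) -> (row=3, col=5)
  L (left): (row=3, col=5) -> (row=3, col=4)
  R (right): (row=3, col=4) -> (row=3, col=5)
  L (left): (row=3, col=5) -> (row=3, col=4)
  R (right): (row=3, col=4) -> (row=3, col=5)
  R (right): (row=3, col=5) -> (row=3, col=6)
  L (left): (row=3, col=6) -> (row=3, col=5)
  R (right): (row=3, col=5) -> (row=3, col=6)
Final: (row=3, col=6)

Answer: Final position: (row=3, col=6)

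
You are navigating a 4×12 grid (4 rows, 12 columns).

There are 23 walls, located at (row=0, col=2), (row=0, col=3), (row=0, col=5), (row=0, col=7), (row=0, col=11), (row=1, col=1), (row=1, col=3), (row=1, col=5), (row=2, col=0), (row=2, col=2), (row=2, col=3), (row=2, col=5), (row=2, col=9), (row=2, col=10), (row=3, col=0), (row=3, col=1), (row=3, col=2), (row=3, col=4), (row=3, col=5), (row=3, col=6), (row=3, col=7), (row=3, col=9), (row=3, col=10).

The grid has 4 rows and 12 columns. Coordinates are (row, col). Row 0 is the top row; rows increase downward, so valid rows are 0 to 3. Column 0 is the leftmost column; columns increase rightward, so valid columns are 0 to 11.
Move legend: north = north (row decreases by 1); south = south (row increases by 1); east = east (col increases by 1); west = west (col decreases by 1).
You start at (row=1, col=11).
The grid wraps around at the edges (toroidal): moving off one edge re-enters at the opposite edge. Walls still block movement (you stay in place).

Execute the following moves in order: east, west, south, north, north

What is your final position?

Start: (row=1, col=11)
  east (east): (row=1, col=11) -> (row=1, col=0)
  west (west): (row=1, col=0) -> (row=1, col=11)
  south (south): (row=1, col=11) -> (row=2, col=11)
  north (north): (row=2, col=11) -> (row=1, col=11)
  north (north): blocked, stay at (row=1, col=11)
Final: (row=1, col=11)

Answer: Final position: (row=1, col=11)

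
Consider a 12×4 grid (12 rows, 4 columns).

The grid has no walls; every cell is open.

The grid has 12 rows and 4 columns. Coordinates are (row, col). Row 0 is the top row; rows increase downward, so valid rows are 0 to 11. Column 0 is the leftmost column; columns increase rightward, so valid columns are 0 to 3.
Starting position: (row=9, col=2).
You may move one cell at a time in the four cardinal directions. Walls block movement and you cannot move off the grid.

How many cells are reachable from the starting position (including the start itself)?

Answer: Reachable cells: 48

Derivation:
BFS flood-fill from (row=9, col=2):
  Distance 0: (row=9, col=2)
  Distance 1: (row=8, col=2), (row=9, col=1), (row=9, col=3), (row=10, col=2)
  Distance 2: (row=7, col=2), (row=8, col=1), (row=8, col=3), (row=9, col=0), (row=10, col=1), (row=10, col=3), (row=11, col=2)
  Distance 3: (row=6, col=2), (row=7, col=1), (row=7, col=3), (row=8, col=0), (row=10, col=0), (row=11, col=1), (row=11, col=3)
  Distance 4: (row=5, col=2), (row=6, col=1), (row=6, col=3), (row=7, col=0), (row=11, col=0)
  Distance 5: (row=4, col=2), (row=5, col=1), (row=5, col=3), (row=6, col=0)
  Distance 6: (row=3, col=2), (row=4, col=1), (row=4, col=3), (row=5, col=0)
  Distance 7: (row=2, col=2), (row=3, col=1), (row=3, col=3), (row=4, col=0)
  Distance 8: (row=1, col=2), (row=2, col=1), (row=2, col=3), (row=3, col=0)
  Distance 9: (row=0, col=2), (row=1, col=1), (row=1, col=3), (row=2, col=0)
  Distance 10: (row=0, col=1), (row=0, col=3), (row=1, col=0)
  Distance 11: (row=0, col=0)
Total reachable: 48 (grid has 48 open cells total)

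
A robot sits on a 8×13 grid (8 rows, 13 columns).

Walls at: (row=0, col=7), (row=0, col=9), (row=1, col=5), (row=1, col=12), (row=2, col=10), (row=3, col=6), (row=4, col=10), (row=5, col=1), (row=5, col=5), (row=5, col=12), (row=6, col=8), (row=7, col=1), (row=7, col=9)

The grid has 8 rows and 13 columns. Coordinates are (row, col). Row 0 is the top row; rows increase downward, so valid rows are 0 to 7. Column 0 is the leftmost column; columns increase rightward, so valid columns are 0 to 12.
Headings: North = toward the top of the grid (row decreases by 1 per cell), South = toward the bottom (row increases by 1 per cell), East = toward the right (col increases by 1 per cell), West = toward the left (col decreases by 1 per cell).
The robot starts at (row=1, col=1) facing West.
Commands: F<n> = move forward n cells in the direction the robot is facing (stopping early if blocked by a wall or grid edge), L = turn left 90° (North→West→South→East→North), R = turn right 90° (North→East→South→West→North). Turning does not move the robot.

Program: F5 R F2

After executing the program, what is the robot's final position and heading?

Start: (row=1, col=1), facing West
  F5: move forward 1/5 (blocked), now at (row=1, col=0)
  R: turn right, now facing North
  F2: move forward 1/2 (blocked), now at (row=0, col=0)
Final: (row=0, col=0), facing North

Answer: Final position: (row=0, col=0), facing North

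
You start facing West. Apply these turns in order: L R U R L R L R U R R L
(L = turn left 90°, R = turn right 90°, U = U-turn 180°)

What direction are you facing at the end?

Answer: Final heading: East

Derivation:
Start: West
  L (left (90° counter-clockwise)) -> South
  R (right (90° clockwise)) -> West
  U (U-turn (180°)) -> East
  R (right (90° clockwise)) -> South
  L (left (90° counter-clockwise)) -> East
  R (right (90° clockwise)) -> South
  L (left (90° counter-clockwise)) -> East
  R (right (90° clockwise)) -> South
  U (U-turn (180°)) -> North
  R (right (90° clockwise)) -> East
  R (right (90° clockwise)) -> South
  L (left (90° counter-clockwise)) -> East
Final: East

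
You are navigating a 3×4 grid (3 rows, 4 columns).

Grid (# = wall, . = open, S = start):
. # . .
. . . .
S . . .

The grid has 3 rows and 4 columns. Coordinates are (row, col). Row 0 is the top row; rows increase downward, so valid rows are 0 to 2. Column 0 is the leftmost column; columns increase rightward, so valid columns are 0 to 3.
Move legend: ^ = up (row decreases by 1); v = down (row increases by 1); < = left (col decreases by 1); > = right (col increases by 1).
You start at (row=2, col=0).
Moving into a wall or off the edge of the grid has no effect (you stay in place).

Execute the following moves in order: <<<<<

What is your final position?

Start: (row=2, col=0)
  [×5]< (left): blocked, stay at (row=2, col=0)
Final: (row=2, col=0)

Answer: Final position: (row=2, col=0)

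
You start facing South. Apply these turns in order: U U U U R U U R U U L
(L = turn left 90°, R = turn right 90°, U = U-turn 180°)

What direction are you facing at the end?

Answer: Final heading: West

Derivation:
Start: South
  U (U-turn (180°)) -> North
  U (U-turn (180°)) -> South
  U (U-turn (180°)) -> North
  U (U-turn (180°)) -> South
  R (right (90° clockwise)) -> West
  U (U-turn (180°)) -> East
  U (U-turn (180°)) -> West
  R (right (90° clockwise)) -> North
  U (U-turn (180°)) -> South
  U (U-turn (180°)) -> North
  L (left (90° counter-clockwise)) -> West
Final: West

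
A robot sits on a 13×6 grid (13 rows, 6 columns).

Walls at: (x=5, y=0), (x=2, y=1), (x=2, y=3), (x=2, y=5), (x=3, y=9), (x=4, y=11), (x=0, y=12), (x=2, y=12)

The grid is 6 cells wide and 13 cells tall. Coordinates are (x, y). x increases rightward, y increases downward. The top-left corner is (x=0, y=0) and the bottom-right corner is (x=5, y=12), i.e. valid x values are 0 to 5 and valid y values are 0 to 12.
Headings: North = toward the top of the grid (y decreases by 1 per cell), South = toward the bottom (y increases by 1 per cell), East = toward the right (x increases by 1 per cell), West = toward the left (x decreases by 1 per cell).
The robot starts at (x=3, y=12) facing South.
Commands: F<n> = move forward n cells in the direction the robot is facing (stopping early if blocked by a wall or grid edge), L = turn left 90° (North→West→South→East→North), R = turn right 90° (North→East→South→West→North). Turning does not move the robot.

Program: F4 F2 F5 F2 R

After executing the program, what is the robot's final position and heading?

Answer: Final position: (x=3, y=12), facing West

Derivation:
Start: (x=3, y=12), facing South
  F4: move forward 0/4 (blocked), now at (x=3, y=12)
  F2: move forward 0/2 (blocked), now at (x=3, y=12)
  F5: move forward 0/5 (blocked), now at (x=3, y=12)
  F2: move forward 0/2 (blocked), now at (x=3, y=12)
  R: turn right, now facing West
Final: (x=3, y=12), facing West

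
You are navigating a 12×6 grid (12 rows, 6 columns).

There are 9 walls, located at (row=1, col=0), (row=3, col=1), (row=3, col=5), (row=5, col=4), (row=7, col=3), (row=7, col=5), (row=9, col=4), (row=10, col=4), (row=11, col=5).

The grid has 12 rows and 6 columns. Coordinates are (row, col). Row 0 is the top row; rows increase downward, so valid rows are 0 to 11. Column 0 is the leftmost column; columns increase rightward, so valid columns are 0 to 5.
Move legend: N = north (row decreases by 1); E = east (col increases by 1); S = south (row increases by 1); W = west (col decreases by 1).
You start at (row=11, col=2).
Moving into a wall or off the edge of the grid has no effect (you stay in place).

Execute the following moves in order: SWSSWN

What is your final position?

Start: (row=11, col=2)
  S (south): blocked, stay at (row=11, col=2)
  W (west): (row=11, col=2) -> (row=11, col=1)
  S (south): blocked, stay at (row=11, col=1)
  S (south): blocked, stay at (row=11, col=1)
  W (west): (row=11, col=1) -> (row=11, col=0)
  N (north): (row=11, col=0) -> (row=10, col=0)
Final: (row=10, col=0)

Answer: Final position: (row=10, col=0)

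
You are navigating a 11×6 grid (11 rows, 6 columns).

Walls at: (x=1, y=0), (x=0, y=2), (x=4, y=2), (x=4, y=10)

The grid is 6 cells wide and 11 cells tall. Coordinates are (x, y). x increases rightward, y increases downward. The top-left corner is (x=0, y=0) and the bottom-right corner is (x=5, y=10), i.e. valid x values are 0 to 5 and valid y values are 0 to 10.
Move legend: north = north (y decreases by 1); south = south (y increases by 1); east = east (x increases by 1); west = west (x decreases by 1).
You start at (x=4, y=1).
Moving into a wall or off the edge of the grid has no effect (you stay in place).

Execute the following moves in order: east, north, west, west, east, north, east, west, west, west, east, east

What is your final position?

Answer: Final position: (x=4, y=0)

Derivation:
Start: (x=4, y=1)
  east (east): (x=4, y=1) -> (x=5, y=1)
  north (north): (x=5, y=1) -> (x=5, y=0)
  west (west): (x=5, y=0) -> (x=4, y=0)
  west (west): (x=4, y=0) -> (x=3, y=0)
  east (east): (x=3, y=0) -> (x=4, y=0)
  north (north): blocked, stay at (x=4, y=0)
  east (east): (x=4, y=0) -> (x=5, y=0)
  west (west): (x=5, y=0) -> (x=4, y=0)
  west (west): (x=4, y=0) -> (x=3, y=0)
  west (west): (x=3, y=0) -> (x=2, y=0)
  east (east): (x=2, y=0) -> (x=3, y=0)
  east (east): (x=3, y=0) -> (x=4, y=0)
Final: (x=4, y=0)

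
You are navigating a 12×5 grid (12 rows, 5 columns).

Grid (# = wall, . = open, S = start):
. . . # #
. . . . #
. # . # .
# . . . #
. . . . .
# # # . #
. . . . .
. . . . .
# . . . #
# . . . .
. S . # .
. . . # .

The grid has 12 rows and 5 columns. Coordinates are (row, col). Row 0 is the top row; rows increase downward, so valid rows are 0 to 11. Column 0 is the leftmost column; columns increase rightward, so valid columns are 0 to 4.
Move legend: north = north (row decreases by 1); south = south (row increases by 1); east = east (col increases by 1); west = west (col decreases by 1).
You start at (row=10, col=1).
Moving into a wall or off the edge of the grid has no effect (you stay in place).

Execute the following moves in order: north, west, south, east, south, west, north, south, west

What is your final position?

Start: (row=10, col=1)
  north (north): (row=10, col=1) -> (row=9, col=1)
  west (west): blocked, stay at (row=9, col=1)
  south (south): (row=9, col=1) -> (row=10, col=1)
  east (east): (row=10, col=1) -> (row=10, col=2)
  south (south): (row=10, col=2) -> (row=11, col=2)
  west (west): (row=11, col=2) -> (row=11, col=1)
  north (north): (row=11, col=1) -> (row=10, col=1)
  south (south): (row=10, col=1) -> (row=11, col=1)
  west (west): (row=11, col=1) -> (row=11, col=0)
Final: (row=11, col=0)

Answer: Final position: (row=11, col=0)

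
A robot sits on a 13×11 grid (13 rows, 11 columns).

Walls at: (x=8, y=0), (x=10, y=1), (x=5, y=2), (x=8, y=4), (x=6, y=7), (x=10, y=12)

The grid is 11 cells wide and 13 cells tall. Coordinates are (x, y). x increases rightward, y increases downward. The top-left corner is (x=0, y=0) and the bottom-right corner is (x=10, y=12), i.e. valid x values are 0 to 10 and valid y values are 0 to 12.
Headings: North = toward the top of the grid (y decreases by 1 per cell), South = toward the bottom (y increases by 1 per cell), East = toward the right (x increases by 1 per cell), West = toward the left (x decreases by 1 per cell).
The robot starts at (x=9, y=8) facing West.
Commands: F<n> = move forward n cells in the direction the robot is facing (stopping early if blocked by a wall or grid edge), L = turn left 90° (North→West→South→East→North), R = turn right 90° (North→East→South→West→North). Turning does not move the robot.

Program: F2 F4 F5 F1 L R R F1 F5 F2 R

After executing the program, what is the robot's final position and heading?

Answer: Final position: (x=0, y=0), facing East

Derivation:
Start: (x=9, y=8), facing West
  F2: move forward 2, now at (x=7, y=8)
  F4: move forward 4, now at (x=3, y=8)
  F5: move forward 3/5 (blocked), now at (x=0, y=8)
  F1: move forward 0/1 (blocked), now at (x=0, y=8)
  L: turn left, now facing South
  R: turn right, now facing West
  R: turn right, now facing North
  F1: move forward 1, now at (x=0, y=7)
  F5: move forward 5, now at (x=0, y=2)
  F2: move forward 2, now at (x=0, y=0)
  R: turn right, now facing East
Final: (x=0, y=0), facing East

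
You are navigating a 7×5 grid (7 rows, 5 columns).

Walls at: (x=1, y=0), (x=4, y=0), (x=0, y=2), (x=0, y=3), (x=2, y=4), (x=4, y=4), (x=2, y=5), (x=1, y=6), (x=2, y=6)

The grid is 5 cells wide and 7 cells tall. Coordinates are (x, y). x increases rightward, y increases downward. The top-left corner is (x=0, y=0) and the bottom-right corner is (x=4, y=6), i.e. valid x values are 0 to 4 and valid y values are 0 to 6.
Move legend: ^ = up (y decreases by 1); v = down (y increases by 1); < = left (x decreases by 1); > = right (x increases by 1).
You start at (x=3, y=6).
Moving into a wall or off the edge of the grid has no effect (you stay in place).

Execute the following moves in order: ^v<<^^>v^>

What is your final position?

Start: (x=3, y=6)
  ^ (up): (x=3, y=6) -> (x=3, y=5)
  v (down): (x=3, y=5) -> (x=3, y=6)
  < (left): blocked, stay at (x=3, y=6)
  < (left): blocked, stay at (x=3, y=6)
  ^ (up): (x=3, y=6) -> (x=3, y=5)
  ^ (up): (x=3, y=5) -> (x=3, y=4)
  > (right): blocked, stay at (x=3, y=4)
  v (down): (x=3, y=4) -> (x=3, y=5)
  ^ (up): (x=3, y=5) -> (x=3, y=4)
  > (right): blocked, stay at (x=3, y=4)
Final: (x=3, y=4)

Answer: Final position: (x=3, y=4)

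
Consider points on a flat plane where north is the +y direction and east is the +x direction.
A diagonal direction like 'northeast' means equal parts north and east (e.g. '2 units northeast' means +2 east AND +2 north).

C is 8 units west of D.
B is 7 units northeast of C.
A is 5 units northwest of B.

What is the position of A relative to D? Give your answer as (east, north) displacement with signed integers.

Place D at the origin (east=0, north=0).
  C is 8 units west of D: delta (east=-8, north=+0); C at (east=-8, north=0).
  B is 7 units northeast of C: delta (east=+7, north=+7); B at (east=-1, north=7).
  A is 5 units northwest of B: delta (east=-5, north=+5); A at (east=-6, north=12).
Therefore A relative to D: (east=-6, north=12).

Answer: A is at (east=-6, north=12) relative to D.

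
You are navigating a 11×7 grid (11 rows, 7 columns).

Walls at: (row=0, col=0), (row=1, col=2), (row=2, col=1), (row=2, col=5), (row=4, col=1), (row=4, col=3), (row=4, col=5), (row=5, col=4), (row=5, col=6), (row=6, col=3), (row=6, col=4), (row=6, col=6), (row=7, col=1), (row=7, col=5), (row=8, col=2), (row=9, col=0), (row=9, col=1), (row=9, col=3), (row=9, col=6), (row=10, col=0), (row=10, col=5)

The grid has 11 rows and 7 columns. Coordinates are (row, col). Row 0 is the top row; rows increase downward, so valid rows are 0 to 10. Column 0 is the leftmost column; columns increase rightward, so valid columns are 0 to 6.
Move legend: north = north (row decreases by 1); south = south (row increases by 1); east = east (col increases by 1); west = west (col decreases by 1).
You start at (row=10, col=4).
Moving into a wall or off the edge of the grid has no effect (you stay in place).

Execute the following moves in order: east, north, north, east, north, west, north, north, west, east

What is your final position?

Answer: Final position: (row=7, col=4)

Derivation:
Start: (row=10, col=4)
  east (east): blocked, stay at (row=10, col=4)
  north (north): (row=10, col=4) -> (row=9, col=4)
  north (north): (row=9, col=4) -> (row=8, col=4)
  east (east): (row=8, col=4) -> (row=8, col=5)
  north (north): blocked, stay at (row=8, col=5)
  west (west): (row=8, col=5) -> (row=8, col=4)
  north (north): (row=8, col=4) -> (row=7, col=4)
  north (north): blocked, stay at (row=7, col=4)
  west (west): (row=7, col=4) -> (row=7, col=3)
  east (east): (row=7, col=3) -> (row=7, col=4)
Final: (row=7, col=4)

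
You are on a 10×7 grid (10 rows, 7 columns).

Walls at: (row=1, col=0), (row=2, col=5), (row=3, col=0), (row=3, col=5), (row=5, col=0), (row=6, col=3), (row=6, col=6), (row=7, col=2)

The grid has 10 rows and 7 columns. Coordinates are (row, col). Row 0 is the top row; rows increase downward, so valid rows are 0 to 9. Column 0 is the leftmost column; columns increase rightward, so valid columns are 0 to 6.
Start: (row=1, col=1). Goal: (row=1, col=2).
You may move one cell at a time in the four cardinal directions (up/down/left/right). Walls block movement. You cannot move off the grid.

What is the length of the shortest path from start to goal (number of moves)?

Answer: Shortest path length: 1

Derivation:
BFS from (row=1, col=1) until reaching (row=1, col=2):
  Distance 0: (row=1, col=1)
  Distance 1: (row=0, col=1), (row=1, col=2), (row=2, col=1)  <- goal reached here
One shortest path (1 moves): (row=1, col=1) -> (row=1, col=2)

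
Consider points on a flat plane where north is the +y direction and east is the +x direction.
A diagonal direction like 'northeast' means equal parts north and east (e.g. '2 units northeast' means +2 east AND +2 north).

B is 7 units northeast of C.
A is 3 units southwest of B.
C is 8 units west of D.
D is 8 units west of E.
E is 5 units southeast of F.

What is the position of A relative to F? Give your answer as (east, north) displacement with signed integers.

Answer: A is at (east=-7, north=-1) relative to F.

Derivation:
Place F at the origin (east=0, north=0).
  E is 5 units southeast of F: delta (east=+5, north=-5); E at (east=5, north=-5).
  D is 8 units west of E: delta (east=-8, north=+0); D at (east=-3, north=-5).
  C is 8 units west of D: delta (east=-8, north=+0); C at (east=-11, north=-5).
  B is 7 units northeast of C: delta (east=+7, north=+7); B at (east=-4, north=2).
  A is 3 units southwest of B: delta (east=-3, north=-3); A at (east=-7, north=-1).
Therefore A relative to F: (east=-7, north=-1).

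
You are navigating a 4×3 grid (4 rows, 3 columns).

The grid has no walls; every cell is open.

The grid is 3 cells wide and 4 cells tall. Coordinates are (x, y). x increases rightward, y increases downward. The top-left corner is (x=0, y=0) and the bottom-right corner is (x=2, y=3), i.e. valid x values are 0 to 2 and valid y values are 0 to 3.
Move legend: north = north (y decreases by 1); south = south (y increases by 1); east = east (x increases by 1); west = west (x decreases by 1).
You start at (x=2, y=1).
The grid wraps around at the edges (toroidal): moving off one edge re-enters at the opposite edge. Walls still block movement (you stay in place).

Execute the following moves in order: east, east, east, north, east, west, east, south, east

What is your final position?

Answer: Final position: (x=1, y=1)

Derivation:
Start: (x=2, y=1)
  east (east): (x=2, y=1) -> (x=0, y=1)
  east (east): (x=0, y=1) -> (x=1, y=1)
  east (east): (x=1, y=1) -> (x=2, y=1)
  north (north): (x=2, y=1) -> (x=2, y=0)
  east (east): (x=2, y=0) -> (x=0, y=0)
  west (west): (x=0, y=0) -> (x=2, y=0)
  east (east): (x=2, y=0) -> (x=0, y=0)
  south (south): (x=0, y=0) -> (x=0, y=1)
  east (east): (x=0, y=1) -> (x=1, y=1)
Final: (x=1, y=1)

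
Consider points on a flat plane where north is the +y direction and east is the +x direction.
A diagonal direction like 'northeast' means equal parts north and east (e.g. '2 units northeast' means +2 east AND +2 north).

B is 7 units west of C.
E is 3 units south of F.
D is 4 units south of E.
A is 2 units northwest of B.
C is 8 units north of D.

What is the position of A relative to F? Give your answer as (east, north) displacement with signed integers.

Answer: A is at (east=-9, north=3) relative to F.

Derivation:
Place F at the origin (east=0, north=0).
  E is 3 units south of F: delta (east=+0, north=-3); E at (east=0, north=-3).
  D is 4 units south of E: delta (east=+0, north=-4); D at (east=0, north=-7).
  C is 8 units north of D: delta (east=+0, north=+8); C at (east=0, north=1).
  B is 7 units west of C: delta (east=-7, north=+0); B at (east=-7, north=1).
  A is 2 units northwest of B: delta (east=-2, north=+2); A at (east=-9, north=3).
Therefore A relative to F: (east=-9, north=3).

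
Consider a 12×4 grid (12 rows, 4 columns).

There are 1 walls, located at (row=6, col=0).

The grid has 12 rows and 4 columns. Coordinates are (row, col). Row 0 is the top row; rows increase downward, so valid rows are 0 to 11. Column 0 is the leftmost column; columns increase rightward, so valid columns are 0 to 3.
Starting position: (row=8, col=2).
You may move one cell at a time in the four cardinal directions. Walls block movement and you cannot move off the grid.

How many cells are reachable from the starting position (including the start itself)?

Answer: Reachable cells: 47

Derivation:
BFS flood-fill from (row=8, col=2):
  Distance 0: (row=8, col=2)
  Distance 1: (row=7, col=2), (row=8, col=1), (row=8, col=3), (row=9, col=2)
  Distance 2: (row=6, col=2), (row=7, col=1), (row=7, col=3), (row=8, col=0), (row=9, col=1), (row=9, col=3), (row=10, col=2)
  Distance 3: (row=5, col=2), (row=6, col=1), (row=6, col=3), (row=7, col=0), (row=9, col=0), (row=10, col=1), (row=10, col=3), (row=11, col=2)
  Distance 4: (row=4, col=2), (row=5, col=1), (row=5, col=3), (row=10, col=0), (row=11, col=1), (row=11, col=3)
  Distance 5: (row=3, col=2), (row=4, col=1), (row=4, col=3), (row=5, col=0), (row=11, col=0)
  Distance 6: (row=2, col=2), (row=3, col=1), (row=3, col=3), (row=4, col=0)
  Distance 7: (row=1, col=2), (row=2, col=1), (row=2, col=3), (row=3, col=0)
  Distance 8: (row=0, col=2), (row=1, col=1), (row=1, col=3), (row=2, col=0)
  Distance 9: (row=0, col=1), (row=0, col=3), (row=1, col=0)
  Distance 10: (row=0, col=0)
Total reachable: 47 (grid has 47 open cells total)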